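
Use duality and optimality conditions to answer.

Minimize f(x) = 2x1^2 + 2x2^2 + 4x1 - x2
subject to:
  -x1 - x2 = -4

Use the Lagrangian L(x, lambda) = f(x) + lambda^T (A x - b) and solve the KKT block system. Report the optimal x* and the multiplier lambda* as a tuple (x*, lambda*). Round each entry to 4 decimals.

Form the Lagrangian:
  L(x, lambda) = (1/2) x^T Q x + c^T x + lambda^T (A x - b)
Stationarity (grad_x L = 0): Q x + c + A^T lambda = 0.
Primal feasibility: A x = b.

This gives the KKT block system:
  [ Q   A^T ] [ x     ]   [-c ]
  [ A    0  ] [ lambda ] = [ b ]

Solving the linear system:
  x*      = (1.375, 2.625)
  lambda* = (9.5)
  f(x*)   = 20.4375

x* = (1.375, 2.625), lambda* = (9.5)


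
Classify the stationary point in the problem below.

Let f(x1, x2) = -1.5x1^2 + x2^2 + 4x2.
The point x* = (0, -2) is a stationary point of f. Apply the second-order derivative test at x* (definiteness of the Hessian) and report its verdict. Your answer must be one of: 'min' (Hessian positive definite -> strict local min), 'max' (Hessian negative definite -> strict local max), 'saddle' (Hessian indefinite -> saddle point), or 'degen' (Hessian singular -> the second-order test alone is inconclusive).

Compute the Hessian H = grad^2 f:
  H = [[-3, 0], [0, 2]]
Verify stationarity: grad f(x*) = H x* + g = (0, 0).
Eigenvalues of H: -3, 2.
Eigenvalues have mixed signs, so H is indefinite -> x* is a saddle point.

saddle


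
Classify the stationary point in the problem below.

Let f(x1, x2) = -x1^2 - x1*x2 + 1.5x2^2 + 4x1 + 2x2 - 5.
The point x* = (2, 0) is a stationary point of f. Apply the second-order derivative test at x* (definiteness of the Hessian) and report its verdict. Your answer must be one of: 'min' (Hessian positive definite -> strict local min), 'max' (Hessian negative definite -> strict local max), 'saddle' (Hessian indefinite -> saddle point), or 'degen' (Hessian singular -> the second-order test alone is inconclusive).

Compute the Hessian H = grad^2 f:
  H = [[-2, -1], [-1, 3]]
Verify stationarity: grad f(x*) = H x* + g = (0, 0).
Eigenvalues of H: -2.1926, 3.1926.
Eigenvalues have mixed signs, so H is indefinite -> x* is a saddle point.

saddle


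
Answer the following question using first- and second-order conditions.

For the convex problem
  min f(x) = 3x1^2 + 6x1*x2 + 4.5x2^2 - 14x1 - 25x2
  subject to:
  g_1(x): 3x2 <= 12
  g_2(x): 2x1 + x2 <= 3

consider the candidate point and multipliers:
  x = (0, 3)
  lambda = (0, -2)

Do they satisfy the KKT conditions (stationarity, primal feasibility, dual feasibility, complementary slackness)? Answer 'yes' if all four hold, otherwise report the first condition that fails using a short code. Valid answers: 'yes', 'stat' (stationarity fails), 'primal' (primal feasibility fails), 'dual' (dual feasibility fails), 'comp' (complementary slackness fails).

Gradient of f: grad f(x) = Q x + c = (4, 2)
Constraint values g_i(x) = a_i^T x - b_i:
  g_1((0, 3)) = -3
  g_2((0, 3)) = 0
Stationarity residual: grad f(x) + sum_i lambda_i a_i = (0, 0)
  -> stationarity OK
Primal feasibility (all g_i <= 0): OK
Dual feasibility (all lambda_i >= 0): FAILS
Complementary slackness (lambda_i * g_i(x) = 0 for all i): OK

Verdict: the first failing condition is dual_feasibility -> dual.

dual


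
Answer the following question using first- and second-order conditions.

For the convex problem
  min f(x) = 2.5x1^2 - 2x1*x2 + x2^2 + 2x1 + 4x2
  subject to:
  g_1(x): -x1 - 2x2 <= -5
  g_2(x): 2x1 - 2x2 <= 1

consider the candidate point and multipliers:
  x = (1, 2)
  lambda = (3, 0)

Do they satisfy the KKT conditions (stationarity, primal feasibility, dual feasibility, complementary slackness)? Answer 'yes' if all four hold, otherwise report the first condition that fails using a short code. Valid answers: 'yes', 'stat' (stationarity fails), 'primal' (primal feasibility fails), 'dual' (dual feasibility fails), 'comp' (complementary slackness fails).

Gradient of f: grad f(x) = Q x + c = (3, 6)
Constraint values g_i(x) = a_i^T x - b_i:
  g_1((1, 2)) = 0
  g_2((1, 2)) = -3
Stationarity residual: grad f(x) + sum_i lambda_i a_i = (0, 0)
  -> stationarity OK
Primal feasibility (all g_i <= 0): OK
Dual feasibility (all lambda_i >= 0): OK
Complementary slackness (lambda_i * g_i(x) = 0 for all i): OK

Verdict: yes, KKT holds.

yes


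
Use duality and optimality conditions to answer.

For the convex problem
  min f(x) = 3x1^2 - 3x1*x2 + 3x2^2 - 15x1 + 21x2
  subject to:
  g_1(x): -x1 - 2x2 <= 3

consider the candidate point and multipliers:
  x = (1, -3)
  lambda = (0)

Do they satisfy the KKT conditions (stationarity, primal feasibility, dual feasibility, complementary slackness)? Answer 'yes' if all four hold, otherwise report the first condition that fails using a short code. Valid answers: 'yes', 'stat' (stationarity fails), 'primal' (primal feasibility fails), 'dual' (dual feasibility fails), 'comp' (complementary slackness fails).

Gradient of f: grad f(x) = Q x + c = (0, 0)
Constraint values g_i(x) = a_i^T x - b_i:
  g_1((1, -3)) = 2
Stationarity residual: grad f(x) + sum_i lambda_i a_i = (0, 0)
  -> stationarity OK
Primal feasibility (all g_i <= 0): FAILS
Dual feasibility (all lambda_i >= 0): OK
Complementary slackness (lambda_i * g_i(x) = 0 for all i): OK

Verdict: the first failing condition is primal_feasibility -> primal.

primal


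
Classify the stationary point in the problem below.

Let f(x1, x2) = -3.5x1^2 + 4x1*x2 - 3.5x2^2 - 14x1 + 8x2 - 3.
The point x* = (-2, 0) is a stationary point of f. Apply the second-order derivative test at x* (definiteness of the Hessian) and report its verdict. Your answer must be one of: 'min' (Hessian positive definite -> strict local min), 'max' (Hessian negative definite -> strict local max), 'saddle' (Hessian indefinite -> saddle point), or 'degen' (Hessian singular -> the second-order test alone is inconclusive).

Compute the Hessian H = grad^2 f:
  H = [[-7, 4], [4, -7]]
Verify stationarity: grad f(x*) = H x* + g = (0, 0).
Eigenvalues of H: -11, -3.
Both eigenvalues < 0, so H is negative definite -> x* is a strict local max.

max


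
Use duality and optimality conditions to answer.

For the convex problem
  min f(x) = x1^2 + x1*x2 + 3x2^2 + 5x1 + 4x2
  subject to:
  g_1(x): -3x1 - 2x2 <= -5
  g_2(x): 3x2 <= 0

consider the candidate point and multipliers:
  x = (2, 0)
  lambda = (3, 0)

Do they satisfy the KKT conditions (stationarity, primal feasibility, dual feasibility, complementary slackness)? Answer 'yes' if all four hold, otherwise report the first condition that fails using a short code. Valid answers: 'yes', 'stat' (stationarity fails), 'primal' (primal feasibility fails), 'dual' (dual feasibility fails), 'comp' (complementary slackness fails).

Gradient of f: grad f(x) = Q x + c = (9, 6)
Constraint values g_i(x) = a_i^T x - b_i:
  g_1((2, 0)) = -1
  g_2((2, 0)) = 0
Stationarity residual: grad f(x) + sum_i lambda_i a_i = (0, 0)
  -> stationarity OK
Primal feasibility (all g_i <= 0): OK
Dual feasibility (all lambda_i >= 0): OK
Complementary slackness (lambda_i * g_i(x) = 0 for all i): FAILS

Verdict: the first failing condition is complementary_slackness -> comp.

comp


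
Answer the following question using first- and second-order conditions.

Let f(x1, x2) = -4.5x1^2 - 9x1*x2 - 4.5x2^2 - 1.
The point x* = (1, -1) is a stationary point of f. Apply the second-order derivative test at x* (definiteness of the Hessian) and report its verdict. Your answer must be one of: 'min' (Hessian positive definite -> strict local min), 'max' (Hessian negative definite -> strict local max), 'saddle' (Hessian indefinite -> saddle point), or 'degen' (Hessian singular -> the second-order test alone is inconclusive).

Compute the Hessian H = grad^2 f:
  H = [[-9, -9], [-9, -9]]
Verify stationarity: grad f(x*) = H x* + g = (0, 0).
Eigenvalues of H: -18, 0.
H has a zero eigenvalue (singular; negative semidefinite but not definite), so H is neither positive definite, negative definite, nor indefinite. The second-order test alone is inconclusive -> degen.
(Indeed, f is constant along the null direction of H through x*, so x* is not a strict local extremum.)

degen


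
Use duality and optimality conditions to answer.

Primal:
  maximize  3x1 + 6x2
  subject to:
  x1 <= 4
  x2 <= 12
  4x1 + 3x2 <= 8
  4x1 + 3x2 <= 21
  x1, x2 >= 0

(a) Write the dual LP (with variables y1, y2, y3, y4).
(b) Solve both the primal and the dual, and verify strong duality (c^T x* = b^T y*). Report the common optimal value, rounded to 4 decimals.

The standard primal-dual pair for 'max c^T x s.t. A x <= b, x >= 0' is:
  Dual:  min b^T y  s.t.  A^T y >= c,  y >= 0.

So the dual LP is:
  minimize  4y1 + 12y2 + 8y3 + 21y4
  subject to:
    y1 + 4y3 + 4y4 >= 3
    y2 + 3y3 + 3y4 >= 6
    y1, y2, y3, y4 >= 0

Solving the primal: x* = (0, 2.6667).
  primal value c^T x* = 16.
Solving the dual: y* = (0, 0, 2, 0).
  dual value b^T y* = 16.
Strong duality: c^T x* = b^T y*. Confirmed.

16


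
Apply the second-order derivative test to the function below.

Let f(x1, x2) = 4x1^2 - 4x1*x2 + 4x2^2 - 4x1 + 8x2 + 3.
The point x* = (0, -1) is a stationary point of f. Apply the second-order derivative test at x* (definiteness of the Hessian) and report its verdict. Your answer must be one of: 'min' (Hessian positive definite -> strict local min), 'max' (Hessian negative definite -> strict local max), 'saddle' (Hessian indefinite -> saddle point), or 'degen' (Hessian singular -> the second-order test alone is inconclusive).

Compute the Hessian H = grad^2 f:
  H = [[8, -4], [-4, 8]]
Verify stationarity: grad f(x*) = H x* + g = (0, 0).
Eigenvalues of H: 4, 12.
Both eigenvalues > 0, so H is positive definite -> x* is a strict local min.

min


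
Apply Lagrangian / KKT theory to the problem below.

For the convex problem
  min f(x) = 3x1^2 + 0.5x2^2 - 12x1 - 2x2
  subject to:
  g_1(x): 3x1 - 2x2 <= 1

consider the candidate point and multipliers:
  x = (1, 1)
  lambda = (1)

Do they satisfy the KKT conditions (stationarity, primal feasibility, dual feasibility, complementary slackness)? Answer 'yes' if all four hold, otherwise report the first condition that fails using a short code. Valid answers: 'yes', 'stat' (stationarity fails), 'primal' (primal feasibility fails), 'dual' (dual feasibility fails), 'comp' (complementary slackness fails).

Gradient of f: grad f(x) = Q x + c = (-6, -1)
Constraint values g_i(x) = a_i^T x - b_i:
  g_1((1, 1)) = 0
Stationarity residual: grad f(x) + sum_i lambda_i a_i = (-3, -3)
  -> stationarity FAILS
Primal feasibility (all g_i <= 0): OK
Dual feasibility (all lambda_i >= 0): OK
Complementary slackness (lambda_i * g_i(x) = 0 for all i): OK

Verdict: the first failing condition is stationarity -> stat.

stat


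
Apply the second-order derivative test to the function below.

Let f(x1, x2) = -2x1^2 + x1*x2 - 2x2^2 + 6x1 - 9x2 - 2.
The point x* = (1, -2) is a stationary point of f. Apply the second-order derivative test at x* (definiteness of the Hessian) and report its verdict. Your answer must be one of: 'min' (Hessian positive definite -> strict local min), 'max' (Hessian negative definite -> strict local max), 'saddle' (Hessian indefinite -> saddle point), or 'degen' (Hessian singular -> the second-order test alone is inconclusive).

Compute the Hessian H = grad^2 f:
  H = [[-4, 1], [1, -4]]
Verify stationarity: grad f(x*) = H x* + g = (0, 0).
Eigenvalues of H: -5, -3.
Both eigenvalues < 0, so H is negative definite -> x* is a strict local max.

max


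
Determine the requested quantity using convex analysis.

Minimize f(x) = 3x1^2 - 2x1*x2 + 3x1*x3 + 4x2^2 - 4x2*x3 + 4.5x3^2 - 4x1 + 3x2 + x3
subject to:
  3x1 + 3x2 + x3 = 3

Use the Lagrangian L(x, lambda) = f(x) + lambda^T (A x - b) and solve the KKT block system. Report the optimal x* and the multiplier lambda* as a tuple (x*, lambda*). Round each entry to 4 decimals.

Form the Lagrangian:
  L(x, lambda) = (1/2) x^T Q x + c^T x + lambda^T (A x - b)
Stationarity (grad_x L = 0): Q x + c + A^T lambda = 0.
Primal feasibility: A x = b.

This gives the KKT block system:
  [ Q   A^T ] [ x     ]   [-c ]
  [ A    0  ] [ lambda ] = [ b ]

Solving the linear system:
  x*      = (1.2125, -0.0568, -0.4669)
  lambda* = (-0.6626)
  f(x*)   = -1.7498

x* = (1.2125, -0.0568, -0.4669), lambda* = (-0.6626)


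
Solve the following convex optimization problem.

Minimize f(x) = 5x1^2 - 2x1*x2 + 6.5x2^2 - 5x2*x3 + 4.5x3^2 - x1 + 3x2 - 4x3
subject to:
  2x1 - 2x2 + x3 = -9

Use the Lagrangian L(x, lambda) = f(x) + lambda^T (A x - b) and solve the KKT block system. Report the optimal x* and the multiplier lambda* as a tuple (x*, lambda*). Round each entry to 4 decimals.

Form the Lagrangian:
  L(x, lambda) = (1/2) x^T Q x + c^T x + lambda^T (A x - b)
Stationarity (grad_x L = 0): Q x + c + A^T lambda = 0.
Primal feasibility: A x = b.

This gives the KKT block system:
  [ Q   A^T ] [ x     ]   [-c ]
  [ A    0  ] [ lambda ] = [ b ]

Solving the linear system:
  x*      = (-2.7, 1.6, -0.4)
  lambda* = (15.6)
  f(x*)   = 74.75

x* = (-2.7, 1.6, -0.4), lambda* = (15.6)


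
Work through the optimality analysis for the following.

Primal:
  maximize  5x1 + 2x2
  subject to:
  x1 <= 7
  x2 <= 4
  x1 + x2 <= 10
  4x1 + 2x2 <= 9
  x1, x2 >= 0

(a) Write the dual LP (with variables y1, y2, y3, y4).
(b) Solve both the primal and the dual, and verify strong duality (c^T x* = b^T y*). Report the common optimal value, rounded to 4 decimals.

The standard primal-dual pair for 'max c^T x s.t. A x <= b, x >= 0' is:
  Dual:  min b^T y  s.t.  A^T y >= c,  y >= 0.

So the dual LP is:
  minimize  7y1 + 4y2 + 10y3 + 9y4
  subject to:
    y1 + y3 + 4y4 >= 5
    y2 + y3 + 2y4 >= 2
    y1, y2, y3, y4 >= 0

Solving the primal: x* = (2.25, 0).
  primal value c^T x* = 11.25.
Solving the dual: y* = (0, 0, 0, 1.25).
  dual value b^T y* = 11.25.
Strong duality: c^T x* = b^T y*. Confirmed.

11.25


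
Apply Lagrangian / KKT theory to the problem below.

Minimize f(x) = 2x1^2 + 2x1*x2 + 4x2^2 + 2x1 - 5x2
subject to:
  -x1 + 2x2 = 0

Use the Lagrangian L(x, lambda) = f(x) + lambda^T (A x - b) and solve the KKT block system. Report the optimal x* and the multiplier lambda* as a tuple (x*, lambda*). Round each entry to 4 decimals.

Form the Lagrangian:
  L(x, lambda) = (1/2) x^T Q x + c^T x + lambda^T (A x - b)
Stationarity (grad_x L = 0): Q x + c + A^T lambda = 0.
Primal feasibility: A x = b.

This gives the KKT block system:
  [ Q   A^T ] [ x     ]   [-c ]
  [ A    0  ] [ lambda ] = [ b ]

Solving the linear system:
  x*      = (0.0625, 0.0313)
  lambda* = (2.3125)
  f(x*)   = -0.0156

x* = (0.0625, 0.0313), lambda* = (2.3125)


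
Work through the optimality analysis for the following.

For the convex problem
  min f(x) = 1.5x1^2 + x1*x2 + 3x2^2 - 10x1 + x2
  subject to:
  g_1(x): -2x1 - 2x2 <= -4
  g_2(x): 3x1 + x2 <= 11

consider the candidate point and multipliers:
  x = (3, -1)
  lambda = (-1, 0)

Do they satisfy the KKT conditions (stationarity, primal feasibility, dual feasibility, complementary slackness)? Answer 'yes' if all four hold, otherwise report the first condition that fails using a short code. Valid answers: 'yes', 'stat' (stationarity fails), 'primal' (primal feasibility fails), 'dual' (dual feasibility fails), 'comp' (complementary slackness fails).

Gradient of f: grad f(x) = Q x + c = (-2, -2)
Constraint values g_i(x) = a_i^T x - b_i:
  g_1((3, -1)) = 0
  g_2((3, -1)) = -3
Stationarity residual: grad f(x) + sum_i lambda_i a_i = (0, 0)
  -> stationarity OK
Primal feasibility (all g_i <= 0): OK
Dual feasibility (all lambda_i >= 0): FAILS
Complementary slackness (lambda_i * g_i(x) = 0 for all i): OK

Verdict: the first failing condition is dual_feasibility -> dual.

dual


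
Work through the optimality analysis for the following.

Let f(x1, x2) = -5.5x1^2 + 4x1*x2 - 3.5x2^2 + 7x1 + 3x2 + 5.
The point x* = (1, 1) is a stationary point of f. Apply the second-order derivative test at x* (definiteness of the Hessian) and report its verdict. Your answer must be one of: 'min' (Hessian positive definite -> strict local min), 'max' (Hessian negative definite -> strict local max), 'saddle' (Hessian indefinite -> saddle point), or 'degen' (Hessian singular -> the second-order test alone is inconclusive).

Compute the Hessian H = grad^2 f:
  H = [[-11, 4], [4, -7]]
Verify stationarity: grad f(x*) = H x* + g = (0, 0).
Eigenvalues of H: -13.4721, -4.5279.
Both eigenvalues < 0, so H is negative definite -> x* is a strict local max.

max


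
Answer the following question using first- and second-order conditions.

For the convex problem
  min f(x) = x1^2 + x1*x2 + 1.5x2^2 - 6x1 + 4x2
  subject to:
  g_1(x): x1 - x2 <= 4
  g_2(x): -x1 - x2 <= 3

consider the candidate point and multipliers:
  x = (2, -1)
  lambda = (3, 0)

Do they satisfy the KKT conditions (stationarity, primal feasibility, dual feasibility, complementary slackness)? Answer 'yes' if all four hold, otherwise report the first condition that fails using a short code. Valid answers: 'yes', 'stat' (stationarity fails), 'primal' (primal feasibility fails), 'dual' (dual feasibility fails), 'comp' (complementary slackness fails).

Gradient of f: grad f(x) = Q x + c = (-3, 3)
Constraint values g_i(x) = a_i^T x - b_i:
  g_1((2, -1)) = -1
  g_2((2, -1)) = -4
Stationarity residual: grad f(x) + sum_i lambda_i a_i = (0, 0)
  -> stationarity OK
Primal feasibility (all g_i <= 0): OK
Dual feasibility (all lambda_i >= 0): OK
Complementary slackness (lambda_i * g_i(x) = 0 for all i): FAILS

Verdict: the first failing condition is complementary_slackness -> comp.

comp


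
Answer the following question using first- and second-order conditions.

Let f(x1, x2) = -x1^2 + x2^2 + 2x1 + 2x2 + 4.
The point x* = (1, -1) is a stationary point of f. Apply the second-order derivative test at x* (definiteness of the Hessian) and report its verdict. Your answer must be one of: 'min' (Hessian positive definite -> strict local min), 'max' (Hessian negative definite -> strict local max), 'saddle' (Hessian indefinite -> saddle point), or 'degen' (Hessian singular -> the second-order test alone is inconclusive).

Compute the Hessian H = grad^2 f:
  H = [[-2, 0], [0, 2]]
Verify stationarity: grad f(x*) = H x* + g = (0, 0).
Eigenvalues of H: -2, 2.
Eigenvalues have mixed signs, so H is indefinite -> x* is a saddle point.

saddle


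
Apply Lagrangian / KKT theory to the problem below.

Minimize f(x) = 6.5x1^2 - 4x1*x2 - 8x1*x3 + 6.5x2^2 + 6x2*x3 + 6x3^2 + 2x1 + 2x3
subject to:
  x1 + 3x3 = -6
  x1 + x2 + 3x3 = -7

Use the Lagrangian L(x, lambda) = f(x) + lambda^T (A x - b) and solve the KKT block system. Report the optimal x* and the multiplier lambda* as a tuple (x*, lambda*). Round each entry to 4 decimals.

Form the Lagrangian:
  L(x, lambda) = (1/2) x^T Q x + c^T x + lambda^T (A x - b)
Stationarity (grad_x L = 0): Q x + c + A^T lambda = 0.
Primal feasibility: A x = b.

This gives the KKT block system:
  [ Q   A^T ] [ x     ]   [-c ]
  [ A    0  ] [ lambda ] = [ b ]

Solving the linear system:
  x*      = (-1.5932, -1, -1.4689)
  lambda* = (-12.4802, 15.4407)
  f(x*)   = 13.5395

x* = (-1.5932, -1, -1.4689), lambda* = (-12.4802, 15.4407)


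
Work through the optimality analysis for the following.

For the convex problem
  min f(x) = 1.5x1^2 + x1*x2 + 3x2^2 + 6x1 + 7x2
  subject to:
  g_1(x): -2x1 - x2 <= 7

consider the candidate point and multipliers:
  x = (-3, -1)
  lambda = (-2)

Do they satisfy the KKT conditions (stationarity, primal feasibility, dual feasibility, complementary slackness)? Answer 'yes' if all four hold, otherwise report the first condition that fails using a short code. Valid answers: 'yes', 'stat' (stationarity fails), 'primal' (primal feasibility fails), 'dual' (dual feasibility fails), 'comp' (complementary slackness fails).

Gradient of f: grad f(x) = Q x + c = (-4, -2)
Constraint values g_i(x) = a_i^T x - b_i:
  g_1((-3, -1)) = 0
Stationarity residual: grad f(x) + sum_i lambda_i a_i = (0, 0)
  -> stationarity OK
Primal feasibility (all g_i <= 0): OK
Dual feasibility (all lambda_i >= 0): FAILS
Complementary slackness (lambda_i * g_i(x) = 0 for all i): OK

Verdict: the first failing condition is dual_feasibility -> dual.

dual


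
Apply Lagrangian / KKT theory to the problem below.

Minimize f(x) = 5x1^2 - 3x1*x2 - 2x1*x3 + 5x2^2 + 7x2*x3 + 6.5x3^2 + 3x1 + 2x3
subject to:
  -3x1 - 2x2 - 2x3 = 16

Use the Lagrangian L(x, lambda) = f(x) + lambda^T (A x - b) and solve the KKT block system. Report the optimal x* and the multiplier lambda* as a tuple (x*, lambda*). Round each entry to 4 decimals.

Form the Lagrangian:
  L(x, lambda) = (1/2) x^T Q x + c^T x + lambda^T (A x - b)
Stationarity (grad_x L = 0): Q x + c + A^T lambda = 0.
Primal feasibility: A x = b.

This gives the KKT block system:
  [ Q   A^T ] [ x     ]   [-c ]
  [ A    0  ] [ lambda ] = [ b ]

Solving the linear system:
  x*      = (-3.4377, -2.0554, -0.7881)
  lambda* = (-7.8784)
  f(x*)   = 57.0823

x* = (-3.4377, -2.0554, -0.7881), lambda* = (-7.8784)


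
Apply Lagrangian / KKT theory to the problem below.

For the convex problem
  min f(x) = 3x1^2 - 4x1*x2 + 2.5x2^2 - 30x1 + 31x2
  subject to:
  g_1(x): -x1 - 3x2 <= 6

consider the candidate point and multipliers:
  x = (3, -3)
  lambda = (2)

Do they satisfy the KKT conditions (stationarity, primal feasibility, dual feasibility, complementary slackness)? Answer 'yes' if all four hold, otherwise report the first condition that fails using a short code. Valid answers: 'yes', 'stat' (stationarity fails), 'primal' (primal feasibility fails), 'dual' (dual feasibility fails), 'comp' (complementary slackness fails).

Gradient of f: grad f(x) = Q x + c = (0, 4)
Constraint values g_i(x) = a_i^T x - b_i:
  g_1((3, -3)) = 0
Stationarity residual: grad f(x) + sum_i lambda_i a_i = (-2, -2)
  -> stationarity FAILS
Primal feasibility (all g_i <= 0): OK
Dual feasibility (all lambda_i >= 0): OK
Complementary slackness (lambda_i * g_i(x) = 0 for all i): OK

Verdict: the first failing condition is stationarity -> stat.

stat


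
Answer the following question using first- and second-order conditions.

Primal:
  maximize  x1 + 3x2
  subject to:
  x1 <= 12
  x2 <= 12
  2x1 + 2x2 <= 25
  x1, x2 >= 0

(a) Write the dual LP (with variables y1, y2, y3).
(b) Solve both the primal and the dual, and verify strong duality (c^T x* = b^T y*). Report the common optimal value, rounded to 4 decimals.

The standard primal-dual pair for 'max c^T x s.t. A x <= b, x >= 0' is:
  Dual:  min b^T y  s.t.  A^T y >= c,  y >= 0.

So the dual LP is:
  minimize  12y1 + 12y2 + 25y3
  subject to:
    y1 + 2y3 >= 1
    y2 + 2y3 >= 3
    y1, y2, y3 >= 0

Solving the primal: x* = (0.5, 12).
  primal value c^T x* = 36.5.
Solving the dual: y* = (0, 2, 0.5).
  dual value b^T y* = 36.5.
Strong duality: c^T x* = b^T y*. Confirmed.

36.5


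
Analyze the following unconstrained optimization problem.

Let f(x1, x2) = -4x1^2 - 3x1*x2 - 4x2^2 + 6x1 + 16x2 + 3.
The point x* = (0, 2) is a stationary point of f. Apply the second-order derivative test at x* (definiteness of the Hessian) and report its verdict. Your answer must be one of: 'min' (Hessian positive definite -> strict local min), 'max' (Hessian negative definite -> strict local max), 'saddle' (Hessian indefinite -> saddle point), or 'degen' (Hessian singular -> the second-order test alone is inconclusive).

Compute the Hessian H = grad^2 f:
  H = [[-8, -3], [-3, -8]]
Verify stationarity: grad f(x*) = H x* + g = (0, 0).
Eigenvalues of H: -11, -5.
Both eigenvalues < 0, so H is negative definite -> x* is a strict local max.

max


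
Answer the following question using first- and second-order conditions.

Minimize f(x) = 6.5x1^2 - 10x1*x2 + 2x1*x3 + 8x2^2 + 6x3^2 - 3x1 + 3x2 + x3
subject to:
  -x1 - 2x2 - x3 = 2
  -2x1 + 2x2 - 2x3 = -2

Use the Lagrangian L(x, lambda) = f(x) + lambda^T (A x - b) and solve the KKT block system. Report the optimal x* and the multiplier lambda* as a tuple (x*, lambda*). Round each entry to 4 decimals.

Form the Lagrangian:
  L(x, lambda) = (1/2) x^T Q x + c^T x + lambda^T (A x - b)
Stationarity (grad_x L = 0): Q x + c + A^T lambda = 0.
Primal feasibility: A x = b.

This gives the KKT block system:
  [ Q   A^T ] [ x     ]   [-c ]
  [ A    0  ] [ lambda ] = [ b ]

Solving the linear system:
  x*      = (-0.2857, -1, 0.2857)
  lambda* = (-2.0952, 2.9762)
  f(x*)   = 4.1429

x* = (-0.2857, -1, 0.2857), lambda* = (-2.0952, 2.9762)


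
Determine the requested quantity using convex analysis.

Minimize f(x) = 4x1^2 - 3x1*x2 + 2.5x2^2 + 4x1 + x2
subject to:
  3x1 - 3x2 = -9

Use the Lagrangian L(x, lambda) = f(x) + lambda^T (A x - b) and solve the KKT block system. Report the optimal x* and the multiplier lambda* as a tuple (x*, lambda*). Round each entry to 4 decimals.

Form the Lagrangian:
  L(x, lambda) = (1/2) x^T Q x + c^T x + lambda^T (A x - b)
Stationarity (grad_x L = 0): Q x + c + A^T lambda = 0.
Primal feasibility: A x = b.

This gives the KKT block system:
  [ Q   A^T ] [ x     ]   [-c ]
  [ A    0  ] [ lambda ] = [ b ]

Solving the linear system:
  x*      = (-1.5714, 1.4286)
  lambda* = (4.2857)
  f(x*)   = 16.8571

x* = (-1.5714, 1.4286), lambda* = (4.2857)


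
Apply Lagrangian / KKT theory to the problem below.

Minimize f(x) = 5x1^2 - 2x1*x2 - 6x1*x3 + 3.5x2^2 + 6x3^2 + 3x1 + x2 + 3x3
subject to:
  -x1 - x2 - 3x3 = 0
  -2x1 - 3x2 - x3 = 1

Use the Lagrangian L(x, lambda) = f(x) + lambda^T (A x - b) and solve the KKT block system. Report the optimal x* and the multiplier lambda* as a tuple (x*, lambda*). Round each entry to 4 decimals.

Form the Lagrangian:
  L(x, lambda) = (1/2) x^T Q x + c^T x + lambda^T (A x - b)
Stationarity (grad_x L = 0): Q x + c + A^T lambda = 0.
Primal feasibility: A x = b.

This gives the KKT block system:
  [ Q   A^T ] [ x     ]   [-c ]
  [ A    0  ] [ lambda ] = [ b ]

Solving the linear system:
  x*      = (-0.2041, -0.2475, 0.1505)
  lambda* = (2.3019, -0.8753)
  f(x*)   = 0.2336

x* = (-0.2041, -0.2475, 0.1505), lambda* = (2.3019, -0.8753)


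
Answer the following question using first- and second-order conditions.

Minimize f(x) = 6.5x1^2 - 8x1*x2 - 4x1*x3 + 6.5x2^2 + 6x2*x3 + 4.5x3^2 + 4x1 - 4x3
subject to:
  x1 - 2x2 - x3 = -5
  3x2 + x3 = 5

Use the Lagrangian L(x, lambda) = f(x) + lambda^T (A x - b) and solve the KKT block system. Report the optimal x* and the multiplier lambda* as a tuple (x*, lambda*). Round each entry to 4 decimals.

Form the Lagrangian:
  L(x, lambda) = (1/2) x^T Q x + c^T x + lambda^T (A x - b)
Stationarity (grad_x L = 0): Q x + c + A^T lambda = 0.
Primal feasibility: A x = b.

This gives the KKT block system:
  [ Q   A^T ] [ x     ]   [-c ]
  [ A    0  ] [ lambda ] = [ b ]

Solving the linear system:
  x*      = (-1.2222, 1.2222, 1.3333)
  lambda* = (27, 6.7778)
  f(x*)   = 45.4444

x* = (-1.2222, 1.2222, 1.3333), lambda* = (27, 6.7778)


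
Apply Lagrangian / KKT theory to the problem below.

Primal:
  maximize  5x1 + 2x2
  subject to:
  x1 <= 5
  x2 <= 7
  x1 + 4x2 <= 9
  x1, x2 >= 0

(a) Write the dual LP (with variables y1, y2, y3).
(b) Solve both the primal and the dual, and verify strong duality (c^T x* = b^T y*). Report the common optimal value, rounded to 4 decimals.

The standard primal-dual pair for 'max c^T x s.t. A x <= b, x >= 0' is:
  Dual:  min b^T y  s.t.  A^T y >= c,  y >= 0.

So the dual LP is:
  minimize  5y1 + 7y2 + 9y3
  subject to:
    y1 + y3 >= 5
    y2 + 4y3 >= 2
    y1, y2, y3 >= 0

Solving the primal: x* = (5, 1).
  primal value c^T x* = 27.
Solving the dual: y* = (4.5, 0, 0.5).
  dual value b^T y* = 27.
Strong duality: c^T x* = b^T y*. Confirmed.

27


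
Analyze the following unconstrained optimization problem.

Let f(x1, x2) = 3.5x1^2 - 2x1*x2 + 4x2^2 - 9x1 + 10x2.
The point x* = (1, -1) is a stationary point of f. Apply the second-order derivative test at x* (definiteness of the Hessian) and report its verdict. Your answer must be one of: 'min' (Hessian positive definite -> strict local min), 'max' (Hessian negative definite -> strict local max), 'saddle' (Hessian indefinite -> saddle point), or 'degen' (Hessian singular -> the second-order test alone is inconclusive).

Compute the Hessian H = grad^2 f:
  H = [[7, -2], [-2, 8]]
Verify stationarity: grad f(x*) = H x* + g = (0, 0).
Eigenvalues of H: 5.4384, 9.5616.
Both eigenvalues > 0, so H is positive definite -> x* is a strict local min.

min


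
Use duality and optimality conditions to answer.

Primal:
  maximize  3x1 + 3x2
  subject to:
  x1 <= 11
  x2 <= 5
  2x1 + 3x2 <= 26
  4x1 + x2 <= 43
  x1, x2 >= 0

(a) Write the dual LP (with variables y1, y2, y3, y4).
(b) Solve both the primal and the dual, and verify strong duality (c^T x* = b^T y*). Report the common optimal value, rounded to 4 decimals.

The standard primal-dual pair for 'max c^T x s.t. A x <= b, x >= 0' is:
  Dual:  min b^T y  s.t.  A^T y >= c,  y >= 0.

So the dual LP is:
  minimize  11y1 + 5y2 + 26y3 + 43y4
  subject to:
    y1 + 2y3 + 4y4 >= 3
    y2 + 3y3 + y4 >= 3
    y1, y2, y3, y4 >= 0

Solving the primal: x* = (10.3, 1.8).
  primal value c^T x* = 36.3.
Solving the dual: y* = (0, 0, 0.9, 0.3).
  dual value b^T y* = 36.3.
Strong duality: c^T x* = b^T y*. Confirmed.

36.3


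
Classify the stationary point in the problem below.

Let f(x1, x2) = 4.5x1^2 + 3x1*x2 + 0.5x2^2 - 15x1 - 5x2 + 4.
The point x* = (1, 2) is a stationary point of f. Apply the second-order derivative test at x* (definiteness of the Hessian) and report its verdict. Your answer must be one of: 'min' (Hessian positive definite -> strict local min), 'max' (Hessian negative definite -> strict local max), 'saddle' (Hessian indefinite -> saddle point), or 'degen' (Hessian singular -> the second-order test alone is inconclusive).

Compute the Hessian H = grad^2 f:
  H = [[9, 3], [3, 1]]
Verify stationarity: grad f(x*) = H x* + g = (0, 0).
Eigenvalues of H: 0, 10.
H has a zero eigenvalue (singular; positive semidefinite but not definite), so H is neither positive definite, negative definite, nor indefinite. The second-order test alone is inconclusive -> degen.
(Indeed, f is constant along the null direction of H through x*, so x* is not a strict local extremum.)

degen


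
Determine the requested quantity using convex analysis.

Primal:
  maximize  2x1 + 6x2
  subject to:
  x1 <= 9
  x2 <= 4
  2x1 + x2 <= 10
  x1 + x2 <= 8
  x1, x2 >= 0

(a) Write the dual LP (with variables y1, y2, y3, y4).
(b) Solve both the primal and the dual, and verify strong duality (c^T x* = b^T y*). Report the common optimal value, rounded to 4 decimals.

The standard primal-dual pair for 'max c^T x s.t. A x <= b, x >= 0' is:
  Dual:  min b^T y  s.t.  A^T y >= c,  y >= 0.

So the dual LP is:
  minimize  9y1 + 4y2 + 10y3 + 8y4
  subject to:
    y1 + 2y3 + y4 >= 2
    y2 + y3 + y4 >= 6
    y1, y2, y3, y4 >= 0

Solving the primal: x* = (3, 4).
  primal value c^T x* = 30.
Solving the dual: y* = (0, 5, 1, 0).
  dual value b^T y* = 30.
Strong duality: c^T x* = b^T y*. Confirmed.

30


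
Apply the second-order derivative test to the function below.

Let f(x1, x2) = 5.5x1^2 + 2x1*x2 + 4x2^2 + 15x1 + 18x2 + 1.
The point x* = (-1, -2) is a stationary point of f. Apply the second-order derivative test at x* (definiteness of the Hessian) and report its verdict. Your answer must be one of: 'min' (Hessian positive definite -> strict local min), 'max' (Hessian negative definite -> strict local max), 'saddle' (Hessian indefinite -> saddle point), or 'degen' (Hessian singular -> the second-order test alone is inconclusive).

Compute the Hessian H = grad^2 f:
  H = [[11, 2], [2, 8]]
Verify stationarity: grad f(x*) = H x* + g = (0, 0).
Eigenvalues of H: 7, 12.
Both eigenvalues > 0, so H is positive definite -> x* is a strict local min.

min


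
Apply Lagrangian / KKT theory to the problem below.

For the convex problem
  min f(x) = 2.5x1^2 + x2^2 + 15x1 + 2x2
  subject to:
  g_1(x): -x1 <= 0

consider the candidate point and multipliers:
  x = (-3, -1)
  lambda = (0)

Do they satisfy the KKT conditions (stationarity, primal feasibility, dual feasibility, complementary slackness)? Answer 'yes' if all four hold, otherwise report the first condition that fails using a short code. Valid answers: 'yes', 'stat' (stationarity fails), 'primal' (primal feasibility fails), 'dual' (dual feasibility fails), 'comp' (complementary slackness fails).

Gradient of f: grad f(x) = Q x + c = (0, 0)
Constraint values g_i(x) = a_i^T x - b_i:
  g_1((-3, -1)) = 3
Stationarity residual: grad f(x) + sum_i lambda_i a_i = (0, 0)
  -> stationarity OK
Primal feasibility (all g_i <= 0): FAILS
Dual feasibility (all lambda_i >= 0): OK
Complementary slackness (lambda_i * g_i(x) = 0 for all i): OK

Verdict: the first failing condition is primal_feasibility -> primal.

primal


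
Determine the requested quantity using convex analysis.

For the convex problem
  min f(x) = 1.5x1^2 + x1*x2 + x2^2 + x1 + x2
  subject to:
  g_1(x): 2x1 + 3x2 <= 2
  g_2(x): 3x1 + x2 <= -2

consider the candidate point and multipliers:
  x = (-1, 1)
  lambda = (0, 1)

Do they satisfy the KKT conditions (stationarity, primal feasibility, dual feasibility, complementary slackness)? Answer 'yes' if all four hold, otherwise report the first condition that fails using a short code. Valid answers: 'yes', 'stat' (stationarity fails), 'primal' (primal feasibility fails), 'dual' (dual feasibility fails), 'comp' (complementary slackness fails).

Gradient of f: grad f(x) = Q x + c = (-1, 2)
Constraint values g_i(x) = a_i^T x - b_i:
  g_1((-1, 1)) = -1
  g_2((-1, 1)) = 0
Stationarity residual: grad f(x) + sum_i lambda_i a_i = (2, 3)
  -> stationarity FAILS
Primal feasibility (all g_i <= 0): OK
Dual feasibility (all lambda_i >= 0): OK
Complementary slackness (lambda_i * g_i(x) = 0 for all i): OK

Verdict: the first failing condition is stationarity -> stat.

stat


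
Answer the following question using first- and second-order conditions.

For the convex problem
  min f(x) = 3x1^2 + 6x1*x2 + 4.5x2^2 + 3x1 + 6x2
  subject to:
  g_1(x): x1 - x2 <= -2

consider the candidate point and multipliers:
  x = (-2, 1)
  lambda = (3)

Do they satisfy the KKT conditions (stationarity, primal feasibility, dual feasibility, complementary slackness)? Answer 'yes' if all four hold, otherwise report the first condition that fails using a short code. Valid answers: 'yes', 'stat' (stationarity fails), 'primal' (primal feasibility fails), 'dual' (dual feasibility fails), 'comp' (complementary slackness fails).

Gradient of f: grad f(x) = Q x + c = (-3, 3)
Constraint values g_i(x) = a_i^T x - b_i:
  g_1((-2, 1)) = -1
Stationarity residual: grad f(x) + sum_i lambda_i a_i = (0, 0)
  -> stationarity OK
Primal feasibility (all g_i <= 0): OK
Dual feasibility (all lambda_i >= 0): OK
Complementary slackness (lambda_i * g_i(x) = 0 for all i): FAILS

Verdict: the first failing condition is complementary_slackness -> comp.

comp


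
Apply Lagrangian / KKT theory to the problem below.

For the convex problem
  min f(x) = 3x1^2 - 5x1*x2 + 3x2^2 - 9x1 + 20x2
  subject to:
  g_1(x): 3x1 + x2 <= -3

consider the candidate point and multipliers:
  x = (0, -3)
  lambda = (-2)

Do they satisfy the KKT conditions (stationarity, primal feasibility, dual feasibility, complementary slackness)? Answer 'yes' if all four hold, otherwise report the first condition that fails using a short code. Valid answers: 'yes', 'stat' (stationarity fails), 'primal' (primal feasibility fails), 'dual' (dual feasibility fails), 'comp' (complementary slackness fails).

Gradient of f: grad f(x) = Q x + c = (6, 2)
Constraint values g_i(x) = a_i^T x - b_i:
  g_1((0, -3)) = 0
Stationarity residual: grad f(x) + sum_i lambda_i a_i = (0, 0)
  -> stationarity OK
Primal feasibility (all g_i <= 0): OK
Dual feasibility (all lambda_i >= 0): FAILS
Complementary slackness (lambda_i * g_i(x) = 0 for all i): OK

Verdict: the first failing condition is dual_feasibility -> dual.

dual


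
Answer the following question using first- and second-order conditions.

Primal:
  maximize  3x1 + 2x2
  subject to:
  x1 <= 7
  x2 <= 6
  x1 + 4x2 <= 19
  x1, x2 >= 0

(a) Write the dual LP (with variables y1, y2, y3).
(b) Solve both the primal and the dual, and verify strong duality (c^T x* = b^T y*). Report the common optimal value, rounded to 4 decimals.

The standard primal-dual pair for 'max c^T x s.t. A x <= b, x >= 0' is:
  Dual:  min b^T y  s.t.  A^T y >= c,  y >= 0.

So the dual LP is:
  minimize  7y1 + 6y2 + 19y3
  subject to:
    y1 + y3 >= 3
    y2 + 4y3 >= 2
    y1, y2, y3 >= 0

Solving the primal: x* = (7, 3).
  primal value c^T x* = 27.
Solving the dual: y* = (2.5, 0, 0.5).
  dual value b^T y* = 27.
Strong duality: c^T x* = b^T y*. Confirmed.

27


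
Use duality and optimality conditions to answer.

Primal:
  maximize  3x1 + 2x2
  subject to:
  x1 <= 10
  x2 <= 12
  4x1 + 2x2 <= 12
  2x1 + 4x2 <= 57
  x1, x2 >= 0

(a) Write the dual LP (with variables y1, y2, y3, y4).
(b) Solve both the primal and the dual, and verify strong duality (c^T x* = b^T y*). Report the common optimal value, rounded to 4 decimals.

The standard primal-dual pair for 'max c^T x s.t. A x <= b, x >= 0' is:
  Dual:  min b^T y  s.t.  A^T y >= c,  y >= 0.

So the dual LP is:
  minimize  10y1 + 12y2 + 12y3 + 57y4
  subject to:
    y1 + 4y3 + 2y4 >= 3
    y2 + 2y3 + 4y4 >= 2
    y1, y2, y3, y4 >= 0

Solving the primal: x* = (0, 6).
  primal value c^T x* = 12.
Solving the dual: y* = (0, 0, 1, 0).
  dual value b^T y* = 12.
Strong duality: c^T x* = b^T y*. Confirmed.

12


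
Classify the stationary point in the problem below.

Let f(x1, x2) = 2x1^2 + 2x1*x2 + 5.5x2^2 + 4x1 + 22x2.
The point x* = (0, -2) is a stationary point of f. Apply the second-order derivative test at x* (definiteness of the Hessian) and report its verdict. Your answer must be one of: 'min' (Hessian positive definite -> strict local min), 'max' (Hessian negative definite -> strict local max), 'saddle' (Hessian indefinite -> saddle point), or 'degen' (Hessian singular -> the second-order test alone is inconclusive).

Compute the Hessian H = grad^2 f:
  H = [[4, 2], [2, 11]]
Verify stationarity: grad f(x*) = H x* + g = (0, 0).
Eigenvalues of H: 3.4689, 11.5311.
Both eigenvalues > 0, so H is positive definite -> x* is a strict local min.

min


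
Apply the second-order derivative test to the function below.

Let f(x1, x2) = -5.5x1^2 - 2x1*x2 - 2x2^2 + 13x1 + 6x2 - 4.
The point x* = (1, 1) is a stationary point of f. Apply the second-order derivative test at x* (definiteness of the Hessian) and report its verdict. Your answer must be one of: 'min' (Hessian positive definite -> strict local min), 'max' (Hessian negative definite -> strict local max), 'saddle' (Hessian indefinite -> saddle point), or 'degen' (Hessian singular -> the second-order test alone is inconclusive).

Compute the Hessian H = grad^2 f:
  H = [[-11, -2], [-2, -4]]
Verify stationarity: grad f(x*) = H x* + g = (0, 0).
Eigenvalues of H: -11.5311, -3.4689.
Both eigenvalues < 0, so H is negative definite -> x* is a strict local max.

max


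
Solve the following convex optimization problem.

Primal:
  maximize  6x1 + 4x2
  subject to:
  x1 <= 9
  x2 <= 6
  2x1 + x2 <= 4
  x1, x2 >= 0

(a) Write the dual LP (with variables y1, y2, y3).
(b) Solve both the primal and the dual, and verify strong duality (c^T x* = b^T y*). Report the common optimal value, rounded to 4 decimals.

The standard primal-dual pair for 'max c^T x s.t. A x <= b, x >= 0' is:
  Dual:  min b^T y  s.t.  A^T y >= c,  y >= 0.

So the dual LP is:
  minimize  9y1 + 6y2 + 4y3
  subject to:
    y1 + 2y3 >= 6
    y2 + y3 >= 4
    y1, y2, y3 >= 0

Solving the primal: x* = (0, 4).
  primal value c^T x* = 16.
Solving the dual: y* = (0, 0, 4).
  dual value b^T y* = 16.
Strong duality: c^T x* = b^T y*. Confirmed.

16


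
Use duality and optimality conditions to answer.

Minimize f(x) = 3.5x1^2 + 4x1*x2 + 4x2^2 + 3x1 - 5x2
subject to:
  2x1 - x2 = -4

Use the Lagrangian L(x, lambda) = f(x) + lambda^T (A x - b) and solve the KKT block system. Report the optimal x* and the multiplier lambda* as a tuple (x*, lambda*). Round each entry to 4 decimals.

Form the Lagrangian:
  L(x, lambda) = (1/2) x^T Q x + c^T x + lambda^T (A x - b)
Stationarity (grad_x L = 0): Q x + c + A^T lambda = 0.
Primal feasibility: A x = b.

This gives the KKT block system:
  [ Q   A^T ] [ x     ]   [-c ]
  [ A    0  ] [ lambda ] = [ b ]

Solving the linear system:
  x*      = (-1.3273, 1.3455)
  lambda* = (0.4545)
  f(x*)   = -4.4455

x* = (-1.3273, 1.3455), lambda* = (0.4545)
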